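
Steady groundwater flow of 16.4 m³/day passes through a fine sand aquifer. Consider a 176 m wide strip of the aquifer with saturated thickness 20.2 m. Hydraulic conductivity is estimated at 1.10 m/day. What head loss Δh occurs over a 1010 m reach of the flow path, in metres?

4.24

Cross-sectional area A = 176 × 20.2 = 3555 m².
From Q = K·A·i, i = Q / (K·A) = 16.4 / (1.100 × 3555) = 0.004194.
Head loss Δh = i · L = 0.004194 × 1010 = 4.236 m.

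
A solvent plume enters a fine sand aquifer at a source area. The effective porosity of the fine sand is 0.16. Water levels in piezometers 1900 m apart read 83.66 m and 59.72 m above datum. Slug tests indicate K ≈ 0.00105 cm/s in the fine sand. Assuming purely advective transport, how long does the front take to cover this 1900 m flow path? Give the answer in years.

72.8

Convert K: 0.00105 cm/s × 864 = 0.9072 m/day.
Hydraulic gradient i = (83.66 − 59.72) / 1900 = 23.94 / 1900 = 0.01260.
Darcy flux q = K · i = 0.9072 × 0.01260 = 0.01143 m/day.
Seepage velocity v = q / n_e = 0.01143 / 0.16 = 0.07144 m/day.
Travel time t = L / v = 1900 / 0.07144 = 26595 days = 72.81 years.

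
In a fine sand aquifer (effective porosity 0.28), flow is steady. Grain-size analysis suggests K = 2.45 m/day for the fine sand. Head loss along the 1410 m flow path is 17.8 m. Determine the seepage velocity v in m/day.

0.110

Hydraulic gradient i = Δh / L = 17.8 / 1410 = 0.01262.
Darcy flux q = K · i = 2.450 × 0.01262 = 0.03093 m/day.
Seepage velocity v = q / n_e = 0.03093 / 0.28 = 0.1105 m/day.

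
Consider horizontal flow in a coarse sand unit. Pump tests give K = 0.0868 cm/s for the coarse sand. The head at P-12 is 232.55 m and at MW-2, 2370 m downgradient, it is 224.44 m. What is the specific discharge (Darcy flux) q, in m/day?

0.257

Convert K: 0.0868 cm/s × 864 = 75.00 m/day.
Hydraulic gradient i = (232.55 − 224.44) / 2370 = 8.11 / 2370 = 0.003422.
Specific discharge q = K · i = 75.00 × 0.003422 = 0.2566 m/day.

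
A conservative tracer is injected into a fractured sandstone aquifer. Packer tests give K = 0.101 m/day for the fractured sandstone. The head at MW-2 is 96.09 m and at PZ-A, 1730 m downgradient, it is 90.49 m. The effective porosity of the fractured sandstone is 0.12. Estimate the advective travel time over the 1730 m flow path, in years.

1740

Hydraulic gradient i = (96.09 − 90.49) / 1730 = 5.6 / 1730 = 0.003237.
Darcy flux q = K · i = 0.1010 × 0.003237 = 0.0003269 m/day.
Seepage velocity v = q / n_e = 0.0003269 / 0.12 = 0.002724 m/day.
Travel time t = L / v = 1730 / 0.002724 = 6.350e+05 days = 1738 years.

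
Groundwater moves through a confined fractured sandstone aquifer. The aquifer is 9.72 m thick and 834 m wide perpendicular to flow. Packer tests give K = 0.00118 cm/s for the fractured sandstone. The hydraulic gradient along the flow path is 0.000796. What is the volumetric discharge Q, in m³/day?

6.58

Convert K: 0.00118 cm/s × 864 = 1.020 m/day.
Cross-sectional area A = 834 × 9.72 = 8106 m².
Hydraulic gradient i = 0.000796.
Darcy's law: Q = K · A · i = 1.020 × 8106 × 0.0007960 = 6.579 m³/day.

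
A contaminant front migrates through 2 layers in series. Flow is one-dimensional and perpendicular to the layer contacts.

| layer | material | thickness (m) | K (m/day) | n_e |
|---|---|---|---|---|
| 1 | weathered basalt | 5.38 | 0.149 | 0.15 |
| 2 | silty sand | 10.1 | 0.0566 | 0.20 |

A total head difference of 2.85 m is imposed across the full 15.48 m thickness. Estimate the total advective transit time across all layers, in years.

0.583

With flow normal to the layers, continuity requires the same specific discharge q through every layer.
Σ(b_i/K_i) = 5.38/0.149 + 10.1/0.0566 = 214.6 d.
q = Δh / Σ(b_i/K_i) = 2.85 / 214.6 = 0.01328 m/day.
In each layer the seepage velocity is v_i = q/n_i, so the layer transit time is t_i = b_i·n_i / q:
  layer 1 (weathered basalt): t_1 = 5.38 × 0.15 / 0.01328 = 60.75 d
  layer 2 (silty sand): t_2 = 10.1 × 0.20 / 0.01328 = 152.1 d
Total t = Σ t_i = 212.8 days = 0.5827 years.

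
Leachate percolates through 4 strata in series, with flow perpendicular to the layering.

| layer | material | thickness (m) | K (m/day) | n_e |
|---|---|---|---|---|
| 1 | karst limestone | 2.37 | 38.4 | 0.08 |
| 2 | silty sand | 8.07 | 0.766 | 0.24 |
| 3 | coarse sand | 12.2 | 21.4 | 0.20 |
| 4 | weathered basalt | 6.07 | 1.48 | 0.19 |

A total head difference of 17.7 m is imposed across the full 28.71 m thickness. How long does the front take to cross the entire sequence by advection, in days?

4.93

With flow normal to the layers, continuity requires the same specific discharge q through every layer.
Σ(b_i/K_i) = 2.37/38.4 + 8.07/0.766 + 12.2/21.4 + 6.07/1.48 = 15.27 d.
q = Δh / Σ(b_i/K_i) = 17.7 / 15.27 = 1.159 m/day.
In each layer the seepage velocity is v_i = q/n_i, so the layer transit time is t_i = b_i·n_i / q:
  layer 1 (karst limestone): t_1 = 2.37 × 0.08 / 1.159 = 0.1636 d
  layer 2 (silty sand): t_2 = 8.07 × 0.24 / 1.159 = 1.671 d
  layer 3 (coarse sand): t_3 = 12.2 × 0.20 / 1.159 = 2.105 d
  layer 4 (weathered basalt): t_4 = 6.07 × 0.19 / 1.159 = 0.9949 d
Total t = Σ t_i = 4.934 days.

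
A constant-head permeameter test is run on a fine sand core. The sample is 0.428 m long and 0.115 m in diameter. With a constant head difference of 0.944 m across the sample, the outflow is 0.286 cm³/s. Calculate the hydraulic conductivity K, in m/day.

Cross-sectional area A = π·(d/2)² = π × (0.115/2)² = 0.01039 m².
Convert discharge: 0.286 cm³/s = 2.860e-07 m³/s.
Darcy's law rearranged: K = Q·L / (A·Δh) = 2.860e-07 × 0.428 / (0.01039 × 0.944) = 1.248e-05 m/s = 1.079 m/day.

1.08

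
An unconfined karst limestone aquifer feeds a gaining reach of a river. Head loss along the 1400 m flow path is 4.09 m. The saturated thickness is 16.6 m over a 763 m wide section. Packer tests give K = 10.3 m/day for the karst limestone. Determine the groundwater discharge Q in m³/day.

Cross-sectional area A = 763 × 16.6 = 12666 m².
Hydraulic gradient i = Δh / L = 4.09 / 1400 = 0.002921.
Darcy's law: Q = K · A · i = 10.30 × 12666 × 0.002921 = 381.1 m³/day.

381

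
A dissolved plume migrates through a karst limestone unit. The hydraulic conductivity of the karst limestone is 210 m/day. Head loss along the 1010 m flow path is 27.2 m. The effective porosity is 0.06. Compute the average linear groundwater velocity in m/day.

Hydraulic gradient i = Δh / L = 27.2 / 1010 = 0.02693.
Darcy flux q = K · i = 210.0 × 0.02693 = 5.655 m/day.
Seepage velocity v = q / n_e = 5.655 / 0.06 = 94.26 m/day.

94.3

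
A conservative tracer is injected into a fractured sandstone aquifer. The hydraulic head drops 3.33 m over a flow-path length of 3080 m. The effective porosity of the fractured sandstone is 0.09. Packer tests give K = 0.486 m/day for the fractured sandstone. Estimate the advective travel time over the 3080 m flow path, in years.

1440

Hydraulic gradient i = Δh / L = 3.33 / 3080 = 0.001081.
Darcy flux q = K · i = 0.4860 × 0.001081 = 0.0005254 m/day.
Seepage velocity v = q / n_e = 0.0005254 / 0.09 = 0.005838 m/day.
Travel time t = L / v = 3080 / 0.005838 = 5.275e+05 days = 1444 years.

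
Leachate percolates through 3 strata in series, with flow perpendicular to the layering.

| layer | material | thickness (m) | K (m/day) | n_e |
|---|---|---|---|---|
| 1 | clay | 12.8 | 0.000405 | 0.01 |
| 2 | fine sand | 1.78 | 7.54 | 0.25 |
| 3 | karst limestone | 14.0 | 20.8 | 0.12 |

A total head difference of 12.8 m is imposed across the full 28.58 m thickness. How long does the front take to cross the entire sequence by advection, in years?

With flow normal to the layers, continuity requires the same specific discharge q through every layer.
Σ(b_i/K_i) = 12.8/0.000405 + 1.78/7.54 + 14.0/20.8 = 31606 d.
q = Δh / Σ(b_i/K_i) = 12.8 / 31606 = 0.0004050 m/day.
In each layer the seepage velocity is v_i = q/n_i, so the layer transit time is t_i = b_i·n_i / q:
  layer 1 (clay): t_1 = 12.8 × 0.01 / 0.0004050 = 316.1 d
  layer 2 (fine sand): t_2 = 1.78 × 0.25 / 0.0004050 = 1099 d
  layer 3 (karst limestone): t_3 = 14.0 × 0.12 / 0.0004050 = 4148 d
Total t = Σ t_i = 5563 days = 15.23 years.

15.2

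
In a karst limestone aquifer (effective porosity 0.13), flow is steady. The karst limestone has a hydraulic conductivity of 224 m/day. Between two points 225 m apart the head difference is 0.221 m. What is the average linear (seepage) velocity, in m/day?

1.69

Hydraulic gradient i = Δh / L = 0.221 / 225 = 0.0009822.
Darcy flux q = K · i = 224.0 × 0.0009822 = 0.2200 m/day.
Seepage velocity v = q / n_e = 0.2200 / 0.13 = 1.692 m/day.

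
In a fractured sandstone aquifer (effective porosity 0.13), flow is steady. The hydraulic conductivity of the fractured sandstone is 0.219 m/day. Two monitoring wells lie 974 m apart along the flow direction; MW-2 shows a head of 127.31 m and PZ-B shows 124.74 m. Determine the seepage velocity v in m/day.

Hydraulic gradient i = (127.31 − 124.74) / 974 = 2.57 / 974 = 0.002639.
Darcy flux q = K · i = 0.2190 × 0.002639 = 0.0005779 m/day.
Seepage velocity v = q / n_e = 0.0005779 / 0.13 = 0.004445 m/day.

0.00445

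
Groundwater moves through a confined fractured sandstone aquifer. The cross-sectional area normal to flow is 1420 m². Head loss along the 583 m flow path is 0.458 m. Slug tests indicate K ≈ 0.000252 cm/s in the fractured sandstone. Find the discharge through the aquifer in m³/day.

Convert K: 0.000252 cm/s × 864 = 0.2177 m/day.
Hydraulic gradient i = Δh / L = 0.458 / 583 = 0.0007856.
Darcy's law: Q = K · A · i = 0.2177 × 1420 × 0.0007856 = 0.2429 m³/day.

0.243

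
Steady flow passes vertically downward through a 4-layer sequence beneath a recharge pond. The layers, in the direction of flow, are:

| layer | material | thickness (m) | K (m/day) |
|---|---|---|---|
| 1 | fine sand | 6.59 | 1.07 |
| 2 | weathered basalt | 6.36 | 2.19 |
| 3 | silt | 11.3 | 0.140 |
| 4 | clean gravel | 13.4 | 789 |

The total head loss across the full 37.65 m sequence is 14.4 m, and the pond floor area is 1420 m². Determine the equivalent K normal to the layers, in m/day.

Flow is perpendicular to layering, so the layers act in series and the equivalent K is the thickness-weighted harmonic mean.
Total thickness L = 6.59 + 6.36 + 11.3 + 13.4 = 37.65 m.
Σ(b_i/K_i) = 6.59/1.07 + 6.36/2.19 + 11.3/0.140 + 13.4/789 = 89.79 d.
K_eq = L / Σ(b_i/K_i) = 37.65 / 89.79 = 0.4193 m/day.

0.419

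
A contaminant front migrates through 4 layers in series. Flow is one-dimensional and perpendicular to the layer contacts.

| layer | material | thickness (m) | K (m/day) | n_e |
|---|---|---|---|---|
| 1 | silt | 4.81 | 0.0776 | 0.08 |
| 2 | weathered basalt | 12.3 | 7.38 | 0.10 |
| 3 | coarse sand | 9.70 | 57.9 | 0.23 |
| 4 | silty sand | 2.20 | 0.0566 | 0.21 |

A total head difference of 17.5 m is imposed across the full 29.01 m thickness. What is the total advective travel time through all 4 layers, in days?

With flow normal to the layers, continuity requires the same specific discharge q through every layer.
Σ(b_i/K_i) = 4.81/0.0776 + 12.3/7.38 + 9.70/57.9 + 2.20/0.0566 = 102.7 d.
q = Δh / Σ(b_i/K_i) = 17.5 / 102.7 = 0.1704 m/day.
In each layer the seepage velocity is v_i = q/n_i, so the layer transit time is t_i = b_i·n_i / q:
  layer 1 (silt): t_1 = 4.81 × 0.08 / 0.1704 = 2.258 d
  layer 2 (weathered basalt): t_2 = 12.3 × 0.10 / 0.1704 = 7.217 d
  layer 3 (coarse sand): t_3 = 9.70 × 0.23 / 0.1704 = 13.09 d
  layer 4 (silty sand): t_4 = 2.20 × 0.21 / 0.1704 = 2.711 d
Total t = Σ t_i = 25.28 days.

25.3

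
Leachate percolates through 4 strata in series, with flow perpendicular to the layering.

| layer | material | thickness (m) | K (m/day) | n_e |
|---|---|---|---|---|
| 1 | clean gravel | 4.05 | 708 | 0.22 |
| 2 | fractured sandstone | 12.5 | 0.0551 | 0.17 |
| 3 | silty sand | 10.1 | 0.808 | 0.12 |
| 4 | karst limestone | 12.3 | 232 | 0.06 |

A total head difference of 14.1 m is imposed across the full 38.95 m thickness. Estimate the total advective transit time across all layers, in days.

With flow normal to the layers, continuity requires the same specific discharge q through every layer.
Σ(b_i/K_i) = 4.05/708 + 12.5/0.0551 + 10.1/0.808 + 12.3/232 = 239.4 d.
q = Δh / Σ(b_i/K_i) = 14.1 / 239.4 = 0.05889 m/day.
In each layer the seepage velocity is v_i = q/n_i, so the layer transit time is t_i = b_i·n_i / q:
  layer 1 (clean gravel): t_1 = 4.05 × 0.22 / 0.05889 = 15.13 d
  layer 2 (fractured sandstone): t_2 = 12.5 × 0.17 / 0.05889 = 36.08 d
  layer 3 (silty sand): t_3 = 10.1 × 0.12 / 0.05889 = 20.58 d
  layer 4 (karst limestone): t_4 = 12.3 × 0.06 / 0.05889 = 12.53 d
Total t = Σ t_i = 84.32 days.

84.3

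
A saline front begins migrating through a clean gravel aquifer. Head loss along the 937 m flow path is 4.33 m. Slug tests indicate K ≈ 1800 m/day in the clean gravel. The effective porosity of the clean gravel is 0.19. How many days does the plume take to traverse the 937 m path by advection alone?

Hydraulic gradient i = Δh / L = 4.33 / 937 = 0.004621.
Darcy flux q = K · i = 1800 × 0.004621 = 8.318 m/day.
Seepage velocity v = q / n_e = 8.318 / 0.19 = 43.78 m/day.
Travel time t = L / v = 937 / 43.78 = 21.40 days.

21.4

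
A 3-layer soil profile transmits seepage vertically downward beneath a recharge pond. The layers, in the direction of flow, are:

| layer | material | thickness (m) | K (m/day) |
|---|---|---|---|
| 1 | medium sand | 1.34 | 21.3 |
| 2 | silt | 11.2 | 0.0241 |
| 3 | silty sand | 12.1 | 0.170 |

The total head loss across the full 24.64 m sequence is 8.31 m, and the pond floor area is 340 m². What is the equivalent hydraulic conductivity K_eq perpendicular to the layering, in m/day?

Flow is perpendicular to layering, so the layers act in series and the equivalent K is the thickness-weighted harmonic mean.
Total thickness L = 1.34 + 11.2 + 12.1 = 24.64 m.
Σ(b_i/K_i) = 1.34/21.3 + 11.2/0.0241 + 12.1/0.170 = 536.0 d.
K_eq = L / Σ(b_i/K_i) = 24.64 / 536.0 = 0.04597 m/day.

0.0460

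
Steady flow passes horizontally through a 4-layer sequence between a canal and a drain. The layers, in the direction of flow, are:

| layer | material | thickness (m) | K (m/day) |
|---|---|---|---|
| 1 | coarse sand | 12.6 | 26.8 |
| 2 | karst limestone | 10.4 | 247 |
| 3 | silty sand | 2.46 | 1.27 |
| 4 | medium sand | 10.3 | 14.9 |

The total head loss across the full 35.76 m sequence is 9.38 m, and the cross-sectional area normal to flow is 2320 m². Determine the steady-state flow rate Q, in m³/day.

6930

Flow is perpendicular to layering, so the layers act in series and the equivalent K is the thickness-weighted harmonic mean.
Total thickness L = 12.6 + 10.4 + 2.46 + 10.3 = 35.76 m.
Σ(b_i/K_i) = 12.6/26.8 + 10.4/247 + 2.46/1.27 + 10.3/14.9 = 3.141 d.
K_eq = L / Σ(b_i/K_i) = 35.76 / 3.141 = 11.39 m/day.
Q = K_eq · A · (Δh/L) = 11.39 × 2320 × (9.38/35.76) = 6929 m³/day.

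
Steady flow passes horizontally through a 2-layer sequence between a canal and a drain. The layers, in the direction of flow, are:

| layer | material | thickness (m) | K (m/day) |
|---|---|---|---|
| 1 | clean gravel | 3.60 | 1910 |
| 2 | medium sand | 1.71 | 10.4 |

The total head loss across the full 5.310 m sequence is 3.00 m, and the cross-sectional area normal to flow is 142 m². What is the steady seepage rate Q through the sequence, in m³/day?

2560

Flow is perpendicular to layering, so the layers act in series and the equivalent K is the thickness-weighted harmonic mean.
Total thickness L = 3.60 + 1.71 = 5.310 m.
Σ(b_i/K_i) = 3.60/1910 + 1.71/10.4 = 0.1663 d.
K_eq = L / Σ(b_i/K_i) = 5.310 / 0.1663 = 31.93 m/day.
Q = K_eq · A · (Δh/L) = 31.93 × 142 × (3.00/5.310) = 2562 m³/day.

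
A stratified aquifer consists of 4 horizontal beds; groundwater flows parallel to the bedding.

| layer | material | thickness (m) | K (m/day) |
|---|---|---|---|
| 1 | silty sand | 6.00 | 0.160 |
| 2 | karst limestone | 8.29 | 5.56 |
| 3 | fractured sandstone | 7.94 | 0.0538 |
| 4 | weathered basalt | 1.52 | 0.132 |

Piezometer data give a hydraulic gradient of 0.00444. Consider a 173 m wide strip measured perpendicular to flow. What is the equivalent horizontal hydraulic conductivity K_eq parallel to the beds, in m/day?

Flow is parallel to layering, so each bed carries its own Darcy discharge and the transmissivities add.
Σ(K_i·b_i) = 0.160×6.00 + 5.56×8.29 + 0.0538×7.94 + 0.132×1.52 = 47.68 m²/day.
Total thickness b = 23.75 m, so K_eq = Σ(K_i·b_i)/b = 2.008 m/day.

2.01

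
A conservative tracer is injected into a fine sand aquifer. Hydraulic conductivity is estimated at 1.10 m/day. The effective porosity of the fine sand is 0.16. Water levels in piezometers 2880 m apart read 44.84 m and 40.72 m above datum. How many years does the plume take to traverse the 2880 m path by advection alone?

Hydraulic gradient i = (44.84 − 40.72) / 2880 = 4.12 / 2880 = 0.001431.
Darcy flux q = K · i = 1.100 × 0.001431 = 0.001574 m/day.
Seepage velocity v = q / n_e = 0.001574 / 0.16 = 0.009835 m/day.
Travel time t = L / v = 2880 / 0.009835 = 2.928e+05 days = 801.7 years.

802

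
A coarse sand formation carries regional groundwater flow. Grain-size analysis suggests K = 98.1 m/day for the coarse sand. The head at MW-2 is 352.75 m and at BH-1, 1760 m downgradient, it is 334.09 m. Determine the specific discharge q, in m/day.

Hydraulic gradient i = (352.75 − 334.09) / 1760 = 18.66 / 1760 = 0.01060.
Specific discharge q = K · i = 98.10 × 0.01060 = 1.040 m/day.

1.04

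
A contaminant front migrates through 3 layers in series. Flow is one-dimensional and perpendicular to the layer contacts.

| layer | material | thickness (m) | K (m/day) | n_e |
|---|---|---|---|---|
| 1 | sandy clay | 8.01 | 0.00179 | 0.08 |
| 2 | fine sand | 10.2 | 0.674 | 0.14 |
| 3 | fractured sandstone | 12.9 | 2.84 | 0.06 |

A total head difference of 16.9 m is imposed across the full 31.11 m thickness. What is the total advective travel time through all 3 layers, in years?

2.07

With flow normal to the layers, continuity requires the same specific discharge q through every layer.
Σ(b_i/K_i) = 8.01/0.00179 + 10.2/0.674 + 12.9/2.84 = 4495 d.
q = Δh / Σ(b_i/K_i) = 16.9 / 4495 = 0.003760 m/day.
In each layer the seepage velocity is v_i = q/n_i, so the layer transit time is t_i = b_i·n_i / q:
  layer 1 (sandy clay): t_1 = 8.01 × 0.08 / 0.003760 = 170.4 d
  layer 2 (fine sand): t_2 = 10.2 × 0.14 / 0.003760 = 379.8 d
  layer 3 (fractured sandstone): t_3 = 12.9 × 0.06 / 0.003760 = 205.8 d
Total t = Σ t_i = 756.0 days = 2.070 years.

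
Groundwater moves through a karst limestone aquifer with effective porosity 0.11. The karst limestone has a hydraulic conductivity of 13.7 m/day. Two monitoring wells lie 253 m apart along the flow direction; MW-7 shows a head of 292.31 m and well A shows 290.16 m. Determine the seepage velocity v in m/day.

1.06

Hydraulic gradient i = (292.31 − 290.16) / 253 = 2.15 / 253 = 0.008498.
Darcy flux q = K · i = 13.70 × 0.008498 = 0.1164 m/day.
Seepage velocity v = q / n_e = 0.1164 / 0.11 = 1.058 m/day.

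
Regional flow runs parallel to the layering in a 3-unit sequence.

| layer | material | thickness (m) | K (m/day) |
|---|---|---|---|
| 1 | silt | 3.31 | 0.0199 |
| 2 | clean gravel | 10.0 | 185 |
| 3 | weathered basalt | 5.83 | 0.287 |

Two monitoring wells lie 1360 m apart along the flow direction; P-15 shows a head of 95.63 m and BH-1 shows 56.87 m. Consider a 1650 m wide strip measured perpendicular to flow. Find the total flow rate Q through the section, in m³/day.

Flow is parallel to layering, so each bed carries its own Darcy discharge and the transmissivities add.
Σ(K_i·b_i) = 0.0199×3.31 + 185×10.0 + 0.287×5.83 = 1852 m²/day.
Hydraulic gradient i = (95.63 − 56.87) / 1360 = 38.76 / 1360 = 0.02850.
Q = Σ(K_i·b_i) · W · i = 1852 × 1650 × 0.02850 = 87078 m³/day.

87100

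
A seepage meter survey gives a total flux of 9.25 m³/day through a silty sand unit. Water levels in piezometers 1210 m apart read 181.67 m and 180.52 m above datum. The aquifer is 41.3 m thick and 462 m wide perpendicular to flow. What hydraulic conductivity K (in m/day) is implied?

Cross-sectional area A = 462 × 41.3 = 19081 m².
Hydraulic gradient i = (181.67 − 180.52) / 1210 = 1.15 / 1210 = 0.0009504.
From Q = K·A·i, K = Q / (A·i) = 9.25 / (19081 × 0.0009504) = 0.5101 m/day.

0.510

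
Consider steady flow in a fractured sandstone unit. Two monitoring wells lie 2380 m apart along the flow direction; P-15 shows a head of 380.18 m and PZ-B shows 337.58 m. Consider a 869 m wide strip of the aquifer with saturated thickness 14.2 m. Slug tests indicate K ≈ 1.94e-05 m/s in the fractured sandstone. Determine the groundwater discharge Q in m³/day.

370

Convert K: 1.94e-05 m/s × 86400 = 1.676 m/day.
Cross-sectional area A = 869 × 14.2 = 12340 m².
Hydraulic gradient i = (380.18 − 337.58) / 2380 = 42.6 / 2380 = 0.01790.
Darcy's law: Q = K · A · i = 1.676 × 12340 × 0.01790 = 370.2 m³/day.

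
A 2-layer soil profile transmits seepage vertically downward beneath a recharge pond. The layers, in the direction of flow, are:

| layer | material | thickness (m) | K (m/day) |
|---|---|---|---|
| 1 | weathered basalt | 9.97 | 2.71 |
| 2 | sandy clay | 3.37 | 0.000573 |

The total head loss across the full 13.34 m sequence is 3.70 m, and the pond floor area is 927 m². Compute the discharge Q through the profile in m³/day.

0.583

Flow is perpendicular to layering, so the layers act in series and the equivalent K is the thickness-weighted harmonic mean.
Total thickness L = 9.97 + 3.37 = 13.34 m.
Σ(b_i/K_i) = 9.97/2.71 + 3.37/0.000573 = 5885 d.
K_eq = L / Σ(b_i/K_i) = 13.34 / 5885 = 0.002267 m/day.
Q = K_eq · A · (Δh/L) = 0.002267 × 927 × (3.70/13.34) = 0.5828 m³/day.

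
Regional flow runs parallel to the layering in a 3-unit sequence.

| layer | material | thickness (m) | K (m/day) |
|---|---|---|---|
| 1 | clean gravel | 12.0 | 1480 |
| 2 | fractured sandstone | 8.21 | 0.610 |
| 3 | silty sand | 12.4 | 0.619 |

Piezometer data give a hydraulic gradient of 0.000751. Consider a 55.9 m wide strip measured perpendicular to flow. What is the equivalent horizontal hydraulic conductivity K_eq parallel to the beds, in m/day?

545

Flow is parallel to layering, so each bed carries its own Darcy discharge and the transmissivities add.
Σ(K_i·b_i) = 1480×12.0 + 0.610×8.21 + 0.619×12.4 = 17773 m²/day.
Total thickness b = 32.61 m, so K_eq = Σ(K_i·b_i)/b = 545.0 m/day.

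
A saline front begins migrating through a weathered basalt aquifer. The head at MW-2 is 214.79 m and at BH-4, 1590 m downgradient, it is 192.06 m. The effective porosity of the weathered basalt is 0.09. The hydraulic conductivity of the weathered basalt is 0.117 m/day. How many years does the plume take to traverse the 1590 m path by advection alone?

234

Hydraulic gradient i = (214.79 − 192.06) / 1590 = 22.73 / 1590 = 0.01430.
Darcy flux q = K · i = 0.1170 × 0.01430 = 0.001673 m/day.
Seepage velocity v = q / n_e = 0.001673 / 0.09 = 0.01858 m/day.
Travel time t = L / v = 1590 / 0.01858 = 85556 days = 234.2 years.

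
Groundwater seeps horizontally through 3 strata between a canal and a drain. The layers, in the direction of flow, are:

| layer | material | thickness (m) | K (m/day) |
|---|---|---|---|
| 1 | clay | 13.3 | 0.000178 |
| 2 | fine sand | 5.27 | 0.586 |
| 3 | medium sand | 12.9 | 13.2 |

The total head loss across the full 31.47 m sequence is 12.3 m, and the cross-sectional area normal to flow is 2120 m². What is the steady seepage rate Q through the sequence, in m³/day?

0.349

Flow is perpendicular to layering, so the layers act in series and the equivalent K is the thickness-weighted harmonic mean.
Total thickness L = 13.3 + 5.27 + 12.9 = 31.47 m.
Σ(b_i/K_i) = 13.3/0.000178 + 5.27/0.586 + 12.9/13.2 = 74729 d.
K_eq = L / Σ(b_i/K_i) = 31.47 / 74729 = 0.0004211 m/day.
Q = K_eq · A · (Δh/L) = 0.0004211 × 2120 × (12.3/31.47) = 0.3489 m³/day.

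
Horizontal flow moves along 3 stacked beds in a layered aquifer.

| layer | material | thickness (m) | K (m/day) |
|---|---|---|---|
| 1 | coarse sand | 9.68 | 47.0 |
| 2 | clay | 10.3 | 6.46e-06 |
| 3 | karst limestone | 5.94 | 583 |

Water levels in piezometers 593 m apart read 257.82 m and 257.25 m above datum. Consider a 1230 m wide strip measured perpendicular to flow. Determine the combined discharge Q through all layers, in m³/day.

4630

Flow is parallel to layering, so each bed carries its own Darcy discharge and the transmissivities add.
Σ(K_i·b_i) = 47.0×9.68 + 6.46e-06×10.3 + 583×5.94 = 3918 m²/day.
Hydraulic gradient i = (257.82 − 257.25) / 593 = 0.57 / 593 = 0.0009612.
Q = Σ(K_i·b_i) · W · i = 3918 × 1230 × 0.0009612 = 4632 m³/day.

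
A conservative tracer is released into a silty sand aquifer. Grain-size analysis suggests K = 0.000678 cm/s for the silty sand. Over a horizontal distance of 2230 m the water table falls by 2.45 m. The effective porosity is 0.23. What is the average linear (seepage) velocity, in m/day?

0.00280

Convert K: 0.000678 cm/s × 864 = 0.5858 m/day.
Hydraulic gradient i = Δh / L = 2.45 / 2230 = 0.001099.
Darcy flux q = K · i = 0.5858 × 0.001099 = 0.0006436 m/day.
Seepage velocity v = q / n_e = 0.0006436 / 0.23 = 0.002798 m/day.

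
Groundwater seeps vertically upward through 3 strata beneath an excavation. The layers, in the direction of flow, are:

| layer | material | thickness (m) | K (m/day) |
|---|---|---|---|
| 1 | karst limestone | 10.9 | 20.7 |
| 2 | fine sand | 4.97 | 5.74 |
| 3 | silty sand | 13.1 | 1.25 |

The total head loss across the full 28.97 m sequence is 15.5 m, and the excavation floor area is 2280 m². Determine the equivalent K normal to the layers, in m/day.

2.44

Flow is perpendicular to layering, so the layers act in series and the equivalent K is the thickness-weighted harmonic mean.
Total thickness L = 10.9 + 4.97 + 13.1 = 28.97 m.
Σ(b_i/K_i) = 10.9/20.7 + 4.97/5.74 + 13.1/1.25 = 11.87 d.
K_eq = L / Σ(b_i/K_i) = 28.97 / 11.87 = 2.440 m/day.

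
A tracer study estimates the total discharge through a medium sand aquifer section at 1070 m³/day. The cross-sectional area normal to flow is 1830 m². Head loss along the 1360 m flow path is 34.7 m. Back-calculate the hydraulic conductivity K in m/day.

22.9

Hydraulic gradient i = Δh / L = 34.7 / 1360 = 0.02551.
From Q = K·A·i, K = Q / (A·i) = 1070 / (1830 × 0.02551) = 22.92 m/day.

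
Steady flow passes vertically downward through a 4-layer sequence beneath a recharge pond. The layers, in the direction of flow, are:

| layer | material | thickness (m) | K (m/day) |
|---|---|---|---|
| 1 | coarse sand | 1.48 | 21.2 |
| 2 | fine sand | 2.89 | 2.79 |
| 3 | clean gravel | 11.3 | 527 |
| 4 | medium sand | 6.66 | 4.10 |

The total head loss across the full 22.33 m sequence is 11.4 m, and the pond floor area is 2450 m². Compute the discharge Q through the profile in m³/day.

10200

Flow is perpendicular to layering, so the layers act in series and the equivalent K is the thickness-weighted harmonic mean.
Total thickness L = 1.48 + 2.89 + 11.3 + 6.66 = 22.33 m.
Σ(b_i/K_i) = 1.48/21.2 + 2.89/2.79 + 11.3/527 + 6.66/4.10 = 2.751 d.
K_eq = L / Σ(b_i/K_i) = 22.33 / 2.751 = 8.116 m/day.
Q = K_eq · A · (Δh/L) = 8.116 × 2450 × (11.4/22.33) = 10151 m³/day.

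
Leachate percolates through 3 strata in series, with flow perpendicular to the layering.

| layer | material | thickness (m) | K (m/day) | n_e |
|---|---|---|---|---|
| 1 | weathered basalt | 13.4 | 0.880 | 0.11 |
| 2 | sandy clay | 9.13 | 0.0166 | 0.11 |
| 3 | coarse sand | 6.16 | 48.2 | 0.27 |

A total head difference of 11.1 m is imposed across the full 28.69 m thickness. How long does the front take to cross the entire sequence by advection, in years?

With flow normal to the layers, continuity requires the same specific discharge q through every layer.
Σ(b_i/K_i) = 13.4/0.880 + 9.13/0.0166 + 6.16/48.2 = 565.4 d.
q = Δh / Σ(b_i/K_i) = 11.1 / 565.4 = 0.01963 m/day.
In each layer the seepage velocity is v_i = q/n_i, so the layer transit time is t_i = b_i·n_i / q:
  layer 1 (weathered basalt): t_1 = 13.4 × 0.11 / 0.01963 = 75.08 d
  layer 2 (sandy clay): t_2 = 9.13 × 0.11 / 0.01963 = 51.15 d
  layer 3 (coarse sand): t_3 = 6.16 × 0.27 / 0.01963 = 84.71 d
Total t = Σ t_i = 210.9 days = 0.5775 years.

0.578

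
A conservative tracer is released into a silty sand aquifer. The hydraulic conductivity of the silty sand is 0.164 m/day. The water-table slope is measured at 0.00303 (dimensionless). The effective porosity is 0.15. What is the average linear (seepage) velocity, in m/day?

0.00331

Hydraulic gradient i = 0.00303.
Darcy flux q = K · i = 0.1640 × 0.003030 = 0.0004969 m/day.
Seepage velocity v = q / n_e = 0.0004969 / 0.15 = 0.003313 m/day.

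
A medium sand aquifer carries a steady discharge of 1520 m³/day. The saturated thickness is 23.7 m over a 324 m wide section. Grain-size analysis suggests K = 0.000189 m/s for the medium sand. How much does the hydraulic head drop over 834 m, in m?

10.1

Convert K: 0.000189 m/s × 86400 = 16.33 m/day.
Cross-sectional area A = 324 × 23.7 = 7679 m².
From Q = K·A·i, i = Q / (K·A) = 1520 / (16.33 × 7679) = 0.01212.
Head loss Δh = i · L = 0.01212 × 834 = 10.11 m.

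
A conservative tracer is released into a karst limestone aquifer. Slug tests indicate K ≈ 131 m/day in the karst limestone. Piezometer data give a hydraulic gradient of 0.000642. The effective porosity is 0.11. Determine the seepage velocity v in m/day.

0.765

Hydraulic gradient i = 0.000642.
Darcy flux q = K · i = 131.0 × 0.0006420 = 0.08410 m/day.
Seepage velocity v = q / n_e = 0.08410 / 0.11 = 0.7646 m/day.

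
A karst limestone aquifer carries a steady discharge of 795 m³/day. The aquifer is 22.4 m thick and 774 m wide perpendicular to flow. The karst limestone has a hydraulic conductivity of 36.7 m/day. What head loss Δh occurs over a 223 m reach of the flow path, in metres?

0.279

Cross-sectional area A = 774 × 22.4 = 17338 m².
From Q = K·A·i, i = Q / (K·A) = 795 / (36.70 × 17338) = 0.001249.
Head loss Δh = i · L = 0.001249 × 223 = 0.2786 m.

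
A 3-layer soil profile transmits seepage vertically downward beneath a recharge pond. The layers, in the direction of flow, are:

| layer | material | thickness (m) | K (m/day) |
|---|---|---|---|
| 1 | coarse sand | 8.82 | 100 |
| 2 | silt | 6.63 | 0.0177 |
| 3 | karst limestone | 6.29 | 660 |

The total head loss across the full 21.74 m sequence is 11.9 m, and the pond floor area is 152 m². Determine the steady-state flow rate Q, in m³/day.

Flow is perpendicular to layering, so the layers act in series and the equivalent K is the thickness-weighted harmonic mean.
Total thickness L = 8.82 + 6.63 + 6.29 = 21.74 m.
Σ(b_i/K_i) = 8.82/100 + 6.63/0.0177 + 6.29/660 = 374.7 d.
K_eq = L / Σ(b_i/K_i) = 21.74 / 374.7 = 0.05802 m/day.
Q = K_eq · A · (Δh/L) = 0.05802 × 152 × (11.9/21.74) = 4.828 m³/day.

4.83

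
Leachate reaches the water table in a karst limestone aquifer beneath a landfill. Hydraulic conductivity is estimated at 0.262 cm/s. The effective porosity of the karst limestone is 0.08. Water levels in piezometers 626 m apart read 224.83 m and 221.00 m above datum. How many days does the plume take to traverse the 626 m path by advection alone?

36.2

Convert K: 0.262 cm/s × 864 = 226.4 m/day.
Hydraulic gradient i = (224.83 − 221.00) / 626 = 3.83 / 626 = 0.006118.
Darcy flux q = K · i = 226.4 × 0.006118 = 1.385 m/day.
Seepage velocity v = q / n_e = 1.385 / 0.08 = 17.31 m/day.
Travel time t = L / v = 626 / 17.31 = 36.16 days.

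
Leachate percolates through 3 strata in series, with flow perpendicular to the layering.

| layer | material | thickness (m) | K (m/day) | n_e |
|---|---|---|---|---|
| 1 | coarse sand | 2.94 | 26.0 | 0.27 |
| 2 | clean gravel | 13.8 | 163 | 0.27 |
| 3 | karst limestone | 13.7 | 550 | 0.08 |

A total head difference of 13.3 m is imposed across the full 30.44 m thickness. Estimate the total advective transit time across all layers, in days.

0.0940

With flow normal to the layers, continuity requires the same specific discharge q through every layer.
Σ(b_i/K_i) = 2.94/26.0 + 13.8/163 + 13.7/550 = 0.2226 d.
q = Δh / Σ(b_i/K_i) = 13.3 / 0.2226 = 59.74 m/day.
In each layer the seepage velocity is v_i = q/n_i, so the layer transit time is t_i = b_i·n_i / q:
  layer 1 (coarse sand): t_1 = 2.94 × 0.27 / 59.74 = 0.01329 d
  layer 2 (clean gravel): t_2 = 13.8 × 0.27 / 59.74 = 0.06238 d
  layer 3 (karst limestone): t_3 = 13.7 × 0.08 / 59.74 = 0.01835 d
Total t = Σ t_i = 0.09401 days.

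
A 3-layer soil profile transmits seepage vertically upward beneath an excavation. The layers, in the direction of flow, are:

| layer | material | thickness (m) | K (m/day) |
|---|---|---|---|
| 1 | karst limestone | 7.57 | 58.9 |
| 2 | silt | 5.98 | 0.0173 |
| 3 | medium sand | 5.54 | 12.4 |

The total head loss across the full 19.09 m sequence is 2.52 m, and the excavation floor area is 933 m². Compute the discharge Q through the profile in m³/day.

Flow is perpendicular to layering, so the layers act in series and the equivalent K is the thickness-weighted harmonic mean.
Total thickness L = 7.57 + 5.98 + 5.54 = 19.09 m.
Σ(b_i/K_i) = 7.57/58.9 + 5.98/0.0173 + 5.54/12.4 = 346.2 d.
K_eq = L / Σ(b_i/K_i) = 19.09 / 346.2 = 0.05514 m/day.
Q = K_eq · A · (Δh/L) = 0.05514 × 933 × (2.52/19.09) = 6.791 m³/day.

6.79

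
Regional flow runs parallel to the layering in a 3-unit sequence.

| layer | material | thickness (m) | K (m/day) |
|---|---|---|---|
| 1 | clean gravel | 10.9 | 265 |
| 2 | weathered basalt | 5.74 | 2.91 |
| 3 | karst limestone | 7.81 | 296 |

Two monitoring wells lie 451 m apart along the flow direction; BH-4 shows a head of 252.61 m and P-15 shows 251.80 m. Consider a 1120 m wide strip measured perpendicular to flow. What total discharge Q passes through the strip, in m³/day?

Flow is parallel to layering, so each bed carries its own Darcy discharge and the transmissivities add.
Σ(K_i·b_i) = 265×10.9 + 2.91×5.74 + 296×7.81 = 5217 m²/day.
Hydraulic gradient i = (252.61 − 251.80) / 451 = 0.81 / 451 = 0.001796.
Q = Σ(K_i·b_i) · W · i = 5217 × 1120 × 0.001796 = 10494 m³/day.

10500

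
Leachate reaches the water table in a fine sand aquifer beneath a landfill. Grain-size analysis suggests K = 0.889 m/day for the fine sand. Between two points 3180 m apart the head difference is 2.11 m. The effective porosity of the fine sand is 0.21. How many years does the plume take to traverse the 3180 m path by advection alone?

Hydraulic gradient i = Δh / L = 2.11 / 3180 = 0.0006635.
Darcy flux q = K · i = 0.8890 × 0.0006635 = 0.0005899 m/day.
Seepage velocity v = q / n_e = 0.0005899 / 0.21 = 0.002809 m/day.
Travel time t = L / v = 3180 / 0.002809 = 1.132e+06 days = 3100 years.

3100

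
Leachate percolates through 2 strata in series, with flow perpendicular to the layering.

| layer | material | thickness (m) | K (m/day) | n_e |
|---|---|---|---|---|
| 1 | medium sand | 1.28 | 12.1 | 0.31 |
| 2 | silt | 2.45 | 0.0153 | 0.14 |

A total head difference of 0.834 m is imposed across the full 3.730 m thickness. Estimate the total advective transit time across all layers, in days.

142

With flow normal to the layers, continuity requires the same specific discharge q through every layer.
Σ(b_i/K_i) = 1.28/12.1 + 2.45/0.0153 = 160.2 d.
q = Δh / Σ(b_i/K_i) = 0.834 / 160.2 = 0.005205 m/day.
In each layer the seepage velocity is v_i = q/n_i, so the layer transit time is t_i = b_i·n_i / q:
  layer 1 (medium sand): t_1 = 1.28 × 0.31 / 0.005205 = 76.24 d
  layer 2 (silt): t_2 = 2.45 × 0.14 / 0.005205 = 65.90 d
Total t = Σ t_i = 142.1 days.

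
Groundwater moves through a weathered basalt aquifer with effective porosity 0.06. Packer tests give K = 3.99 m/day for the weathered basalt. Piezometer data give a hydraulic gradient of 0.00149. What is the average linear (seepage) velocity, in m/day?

0.0991

Hydraulic gradient i = 0.00149.
Darcy flux q = K · i = 3.990 × 0.001490 = 0.005945 m/day.
Seepage velocity v = q / n_e = 0.005945 / 0.06 = 0.09909 m/day.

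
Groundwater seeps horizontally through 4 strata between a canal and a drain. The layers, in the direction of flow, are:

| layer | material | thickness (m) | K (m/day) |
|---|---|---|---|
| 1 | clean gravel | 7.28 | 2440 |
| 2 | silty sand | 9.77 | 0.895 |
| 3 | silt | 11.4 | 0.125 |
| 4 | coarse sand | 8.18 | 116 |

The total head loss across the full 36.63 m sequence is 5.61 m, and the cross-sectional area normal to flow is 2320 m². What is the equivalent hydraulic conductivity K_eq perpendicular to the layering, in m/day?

Flow is perpendicular to layering, so the layers act in series and the equivalent K is the thickness-weighted harmonic mean.
Total thickness L = 7.28 + 9.77 + 11.4 + 8.18 = 36.63 m.
Σ(b_i/K_i) = 7.28/2440 + 9.77/0.895 + 11.4/0.125 + 8.18/116 = 102.2 d.
K_eq = L / Σ(b_i/K_i) = 36.63 / 102.2 = 0.3585 m/day.

0.358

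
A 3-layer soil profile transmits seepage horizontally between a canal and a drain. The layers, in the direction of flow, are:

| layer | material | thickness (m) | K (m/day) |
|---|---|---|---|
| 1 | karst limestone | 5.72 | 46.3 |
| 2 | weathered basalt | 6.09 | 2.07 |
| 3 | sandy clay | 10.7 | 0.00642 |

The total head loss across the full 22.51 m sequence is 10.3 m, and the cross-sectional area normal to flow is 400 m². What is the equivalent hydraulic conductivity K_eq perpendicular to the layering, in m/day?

Flow is perpendicular to layering, so the layers act in series and the equivalent K is the thickness-weighted harmonic mean.
Total thickness L = 5.72 + 6.09 + 10.7 = 22.51 m.
Σ(b_i/K_i) = 5.72/46.3 + 6.09/2.07 + 10.7/0.00642 = 1670 d.
K_eq = L / Σ(b_i/K_i) = 22.51 / 1670 = 0.01348 m/day.

0.0135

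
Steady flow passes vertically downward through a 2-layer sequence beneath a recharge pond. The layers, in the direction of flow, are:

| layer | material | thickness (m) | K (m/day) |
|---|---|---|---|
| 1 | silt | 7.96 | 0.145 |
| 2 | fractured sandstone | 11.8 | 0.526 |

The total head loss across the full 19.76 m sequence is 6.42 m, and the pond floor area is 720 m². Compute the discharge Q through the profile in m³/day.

59.8

Flow is perpendicular to layering, so the layers act in series and the equivalent K is the thickness-weighted harmonic mean.
Total thickness L = 7.96 + 11.8 = 19.76 m.
Σ(b_i/K_i) = 7.96/0.145 + 11.8/0.526 = 77.33 d.
K_eq = L / Σ(b_i/K_i) = 19.76 / 77.33 = 0.2555 m/day.
Q = K_eq · A · (Δh/L) = 0.2555 × 720 × (6.42/19.76) = 59.77 m³/day.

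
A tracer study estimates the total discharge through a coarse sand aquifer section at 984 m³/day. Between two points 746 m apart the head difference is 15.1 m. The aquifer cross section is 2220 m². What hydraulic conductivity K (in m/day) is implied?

Hydraulic gradient i = Δh / L = 15.1 / 746 = 0.02024.
From Q = K·A·i, K = Q / (A·i) = 984 / (2220 × 0.02024) = 21.90 m/day.

21.9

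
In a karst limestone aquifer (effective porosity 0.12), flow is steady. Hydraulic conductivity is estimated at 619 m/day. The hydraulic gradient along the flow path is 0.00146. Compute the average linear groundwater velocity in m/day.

7.53

Hydraulic gradient i = 0.00146.
Darcy flux q = K · i = 619.0 × 0.001460 = 0.9037 m/day.
Seepage velocity v = q / n_e = 0.9037 / 0.12 = 7.531 m/day.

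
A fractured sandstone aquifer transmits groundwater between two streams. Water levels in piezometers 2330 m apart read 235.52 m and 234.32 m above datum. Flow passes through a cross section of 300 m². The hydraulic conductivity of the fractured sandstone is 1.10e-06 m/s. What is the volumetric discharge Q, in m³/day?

Convert K: 1.10e-06 m/s × 86400 = 0.09504 m/day.
Hydraulic gradient i = (235.52 − 234.32) / 2330 = 1.2 / 2330 = 0.0005150.
Darcy's law: Q = K · A · i = 0.09504 × 300.0 × 0.0005150 = 0.01468 m³/day.

0.0147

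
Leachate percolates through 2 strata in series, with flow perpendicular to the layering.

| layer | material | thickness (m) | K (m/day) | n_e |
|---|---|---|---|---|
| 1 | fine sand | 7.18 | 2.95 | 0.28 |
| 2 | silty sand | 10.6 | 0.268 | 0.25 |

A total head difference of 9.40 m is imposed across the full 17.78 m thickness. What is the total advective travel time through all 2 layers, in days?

With flow normal to the layers, continuity requires the same specific discharge q through every layer.
Σ(b_i/K_i) = 7.18/2.95 + 10.6/0.268 = 41.99 d.
q = Δh / Σ(b_i/K_i) = 9.40 / 41.99 = 0.2239 m/day.
In each layer the seepage velocity is v_i = q/n_i, so the layer transit time is t_i = b_i·n_i / q:
  layer 1 (fine sand): t_1 = 7.18 × 0.28 / 0.2239 = 8.980 d
  layer 2 (silty sand): t_2 = 10.6 × 0.25 / 0.2239 = 11.84 d
Total t = Σ t_i = 20.82 days.

20.8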